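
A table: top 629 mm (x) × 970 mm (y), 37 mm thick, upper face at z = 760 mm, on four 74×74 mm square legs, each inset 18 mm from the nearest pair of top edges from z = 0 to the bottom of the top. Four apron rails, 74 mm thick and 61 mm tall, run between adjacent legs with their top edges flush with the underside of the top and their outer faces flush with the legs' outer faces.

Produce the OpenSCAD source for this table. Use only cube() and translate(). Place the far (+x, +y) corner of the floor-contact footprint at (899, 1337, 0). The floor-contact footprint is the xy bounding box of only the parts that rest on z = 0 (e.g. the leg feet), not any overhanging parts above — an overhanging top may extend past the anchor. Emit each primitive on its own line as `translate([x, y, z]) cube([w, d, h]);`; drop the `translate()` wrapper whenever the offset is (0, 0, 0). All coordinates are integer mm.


translate([288, 385, 723]) cube([629, 970, 37]);
translate([306, 403, 0]) cube([74, 74, 723]);
translate([825, 403, 0]) cube([74, 74, 723]);
translate([306, 1263, 0]) cube([74, 74, 723]);
translate([825, 1263, 0]) cube([74, 74, 723]);
translate([380, 403, 662]) cube([445, 74, 61]);
translate([380, 1263, 662]) cube([445, 74, 61]);
translate([306, 477, 662]) cube([74, 786, 61]);
translate([825, 477, 662]) cube([74, 786, 61]);


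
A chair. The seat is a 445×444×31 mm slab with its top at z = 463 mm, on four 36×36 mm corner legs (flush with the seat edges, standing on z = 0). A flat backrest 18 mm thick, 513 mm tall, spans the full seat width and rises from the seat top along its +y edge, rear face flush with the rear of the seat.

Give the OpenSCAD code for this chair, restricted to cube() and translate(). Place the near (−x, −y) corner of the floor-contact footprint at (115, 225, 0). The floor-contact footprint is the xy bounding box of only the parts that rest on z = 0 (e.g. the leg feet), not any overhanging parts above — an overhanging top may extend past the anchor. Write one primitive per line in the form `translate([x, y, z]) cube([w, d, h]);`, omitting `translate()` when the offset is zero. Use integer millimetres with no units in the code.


translate([115, 225, 432]) cube([445, 444, 31]);
translate([115, 225, 0]) cube([36, 36, 432]);
translate([524, 225, 0]) cube([36, 36, 432]);
translate([115, 633, 0]) cube([36, 36, 432]);
translate([524, 633, 0]) cube([36, 36, 432]);
translate([115, 651, 463]) cube([445, 18, 513]);


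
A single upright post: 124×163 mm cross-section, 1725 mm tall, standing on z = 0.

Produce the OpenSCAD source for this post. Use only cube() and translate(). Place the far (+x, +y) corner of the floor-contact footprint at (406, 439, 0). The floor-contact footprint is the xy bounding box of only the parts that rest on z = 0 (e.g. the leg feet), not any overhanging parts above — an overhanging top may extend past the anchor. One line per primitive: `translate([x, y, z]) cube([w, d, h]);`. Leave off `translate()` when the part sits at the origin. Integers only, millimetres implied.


translate([282, 276, 0]) cube([124, 163, 1725]);


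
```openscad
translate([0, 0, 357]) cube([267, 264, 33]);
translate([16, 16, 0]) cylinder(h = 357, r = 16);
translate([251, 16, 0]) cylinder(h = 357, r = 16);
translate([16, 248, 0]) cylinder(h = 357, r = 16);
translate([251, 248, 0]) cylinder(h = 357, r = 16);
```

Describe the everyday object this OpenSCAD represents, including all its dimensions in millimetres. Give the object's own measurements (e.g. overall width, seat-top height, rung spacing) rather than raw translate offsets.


A four-legged stool. The seat is a 267×264×33 mm slab whose top surface is at z = 390 mm; four round legs, each 32 mm in diameter, run from the floor (z = 0) to the underside of the seat, each leg's axis is inset half a diameter from the nearest pair of seat edges (so the leg's bounding box is flush with the corner).


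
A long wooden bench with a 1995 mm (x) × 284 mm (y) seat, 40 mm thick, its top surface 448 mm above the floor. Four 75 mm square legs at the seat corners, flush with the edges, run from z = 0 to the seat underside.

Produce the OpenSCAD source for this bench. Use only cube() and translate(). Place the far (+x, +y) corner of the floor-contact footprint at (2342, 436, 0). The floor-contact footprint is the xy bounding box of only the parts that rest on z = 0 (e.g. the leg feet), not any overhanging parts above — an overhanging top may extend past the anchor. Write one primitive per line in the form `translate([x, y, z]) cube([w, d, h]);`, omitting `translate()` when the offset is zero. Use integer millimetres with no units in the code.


translate([347, 152, 408]) cube([1995, 284, 40]);
translate([347, 152, 0]) cube([75, 75, 408]);
translate([347, 361, 0]) cube([75, 75, 408]);
translate([2267, 152, 0]) cube([75, 75, 408]);
translate([2267, 361, 0]) cube([75, 75, 408]);


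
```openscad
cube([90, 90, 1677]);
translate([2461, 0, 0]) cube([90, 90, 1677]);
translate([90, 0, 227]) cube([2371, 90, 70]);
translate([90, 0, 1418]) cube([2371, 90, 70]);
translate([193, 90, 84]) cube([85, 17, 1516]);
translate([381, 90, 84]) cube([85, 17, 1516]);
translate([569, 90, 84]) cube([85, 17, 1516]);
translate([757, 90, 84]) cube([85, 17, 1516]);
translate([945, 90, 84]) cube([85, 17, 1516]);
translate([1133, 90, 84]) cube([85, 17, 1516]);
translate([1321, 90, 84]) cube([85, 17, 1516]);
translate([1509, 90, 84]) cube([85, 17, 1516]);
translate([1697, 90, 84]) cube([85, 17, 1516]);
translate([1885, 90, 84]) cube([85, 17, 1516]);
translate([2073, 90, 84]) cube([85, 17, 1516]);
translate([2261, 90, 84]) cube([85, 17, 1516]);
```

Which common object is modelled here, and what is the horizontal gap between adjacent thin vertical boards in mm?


A fence section. The picket gap is 103 mm.

Two posts, two rails, 12 pickets — a fence section. Span 2371 mm holds 12 pickets of 85 mm with 13 equal gaps: ⌊(2371 − 12·85) / 13⌋ = 103 mm.


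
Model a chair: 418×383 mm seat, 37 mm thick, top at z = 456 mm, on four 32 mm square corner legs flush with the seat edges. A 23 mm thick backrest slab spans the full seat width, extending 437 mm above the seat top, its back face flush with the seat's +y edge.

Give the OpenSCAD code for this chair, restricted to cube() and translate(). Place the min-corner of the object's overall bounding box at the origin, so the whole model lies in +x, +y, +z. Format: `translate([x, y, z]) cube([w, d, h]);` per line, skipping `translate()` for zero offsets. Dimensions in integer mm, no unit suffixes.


translate([0, 0, 419]) cube([418, 383, 37]);
cube([32, 32, 419]);
translate([386, 0, 0]) cube([32, 32, 419]);
translate([0, 351, 0]) cube([32, 32, 419]);
translate([386, 351, 0]) cube([32, 32, 419]);
translate([0, 360, 456]) cube([418, 23, 437]);


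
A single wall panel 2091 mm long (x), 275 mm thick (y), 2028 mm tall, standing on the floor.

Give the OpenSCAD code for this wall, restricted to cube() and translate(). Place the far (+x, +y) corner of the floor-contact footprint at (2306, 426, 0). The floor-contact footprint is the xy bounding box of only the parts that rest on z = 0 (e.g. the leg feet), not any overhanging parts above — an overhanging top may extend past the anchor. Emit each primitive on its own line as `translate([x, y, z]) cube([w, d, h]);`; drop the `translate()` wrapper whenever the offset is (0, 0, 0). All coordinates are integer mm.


translate([215, 151, 0]) cube([2091, 275, 2028]);


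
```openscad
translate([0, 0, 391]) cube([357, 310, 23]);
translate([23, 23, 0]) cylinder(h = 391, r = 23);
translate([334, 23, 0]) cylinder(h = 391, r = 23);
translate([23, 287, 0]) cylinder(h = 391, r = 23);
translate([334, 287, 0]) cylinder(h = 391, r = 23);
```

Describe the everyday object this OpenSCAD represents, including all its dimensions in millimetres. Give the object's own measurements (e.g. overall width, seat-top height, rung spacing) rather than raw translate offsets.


A four-legged stool. The seat is a 357×310×23 mm slab whose top surface is at z = 414 mm; four round legs, each 46 mm in diameter, run from the floor (z = 0) to the underside of the seat, each leg's axis is inset half a diameter from the nearest pair of seat edges (so the leg's bounding box is flush with the corner).


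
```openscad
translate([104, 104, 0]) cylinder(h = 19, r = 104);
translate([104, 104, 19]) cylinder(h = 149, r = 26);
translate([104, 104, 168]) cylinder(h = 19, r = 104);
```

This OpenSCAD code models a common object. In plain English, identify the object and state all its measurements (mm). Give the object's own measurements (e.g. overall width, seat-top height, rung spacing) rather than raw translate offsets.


A spool: two coaxial disc flanges of radius 104 mm and thickness 19 mm, joined by a core cylinder of radius 26 mm and height 149 mm. The lower flange rests on z = 0 and the three cylinders share a vertical axis.


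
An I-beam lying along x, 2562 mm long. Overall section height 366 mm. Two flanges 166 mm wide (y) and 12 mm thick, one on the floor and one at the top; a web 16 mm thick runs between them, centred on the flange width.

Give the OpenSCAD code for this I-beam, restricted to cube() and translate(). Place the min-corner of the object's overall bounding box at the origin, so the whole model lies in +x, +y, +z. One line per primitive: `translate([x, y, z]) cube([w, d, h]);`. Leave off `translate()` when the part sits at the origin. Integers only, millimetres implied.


cube([2562, 166, 12]);
translate([0, 75, 12]) cube([2562, 16, 342]);
translate([0, 0, 354]) cube([2562, 166, 12]);


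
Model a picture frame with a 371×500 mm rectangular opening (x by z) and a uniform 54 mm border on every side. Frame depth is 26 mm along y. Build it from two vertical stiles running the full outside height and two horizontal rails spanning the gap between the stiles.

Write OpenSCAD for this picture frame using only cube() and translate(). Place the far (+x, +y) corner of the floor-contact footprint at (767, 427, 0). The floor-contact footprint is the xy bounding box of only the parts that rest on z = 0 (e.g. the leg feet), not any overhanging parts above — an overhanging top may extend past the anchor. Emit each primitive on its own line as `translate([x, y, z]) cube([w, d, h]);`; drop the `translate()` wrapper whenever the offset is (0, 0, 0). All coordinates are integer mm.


translate([288, 401, 0]) cube([54, 26, 608]);
translate([713, 401, 0]) cube([54, 26, 608]);
translate([342, 401, 0]) cube([371, 26, 54]);
translate([342, 401, 554]) cube([371, 26, 54]);


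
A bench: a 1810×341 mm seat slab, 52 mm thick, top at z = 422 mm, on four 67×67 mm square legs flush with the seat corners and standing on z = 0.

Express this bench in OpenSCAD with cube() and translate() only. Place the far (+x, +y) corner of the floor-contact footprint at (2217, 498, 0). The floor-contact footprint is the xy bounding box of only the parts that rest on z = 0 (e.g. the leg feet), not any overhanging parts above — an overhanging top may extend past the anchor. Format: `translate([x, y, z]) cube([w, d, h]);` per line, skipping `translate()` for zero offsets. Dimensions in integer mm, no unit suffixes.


translate([407, 157, 370]) cube([1810, 341, 52]);
translate([407, 157, 0]) cube([67, 67, 370]);
translate([407, 431, 0]) cube([67, 67, 370]);
translate([2150, 157, 0]) cube([67, 67, 370]);
translate([2150, 431, 0]) cube([67, 67, 370]);


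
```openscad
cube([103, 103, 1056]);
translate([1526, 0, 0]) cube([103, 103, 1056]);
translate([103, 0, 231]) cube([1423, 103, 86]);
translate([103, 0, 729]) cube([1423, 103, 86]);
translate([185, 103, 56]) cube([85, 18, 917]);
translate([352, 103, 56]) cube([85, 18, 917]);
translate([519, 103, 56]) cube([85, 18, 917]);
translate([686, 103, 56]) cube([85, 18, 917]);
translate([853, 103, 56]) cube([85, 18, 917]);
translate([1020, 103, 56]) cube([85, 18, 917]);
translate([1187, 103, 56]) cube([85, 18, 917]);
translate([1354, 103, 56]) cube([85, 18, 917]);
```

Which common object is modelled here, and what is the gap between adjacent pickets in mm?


A fence section. The picket gap is 82 mm.

Two posts, two rails, 8 pickets — a fence section. Span 1423 mm holds 8 pickets of 85 mm with 9 equal gaps: ⌊(1423 − 8·85) / 9⌋ = 82 mm.


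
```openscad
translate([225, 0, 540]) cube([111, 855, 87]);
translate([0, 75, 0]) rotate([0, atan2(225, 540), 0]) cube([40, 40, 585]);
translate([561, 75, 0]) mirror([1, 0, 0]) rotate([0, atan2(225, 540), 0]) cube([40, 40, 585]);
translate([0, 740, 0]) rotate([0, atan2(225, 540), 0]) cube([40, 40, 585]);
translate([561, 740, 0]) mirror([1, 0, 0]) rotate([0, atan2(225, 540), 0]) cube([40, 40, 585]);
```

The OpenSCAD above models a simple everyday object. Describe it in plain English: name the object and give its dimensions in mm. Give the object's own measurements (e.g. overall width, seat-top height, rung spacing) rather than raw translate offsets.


A sawhorse. A 111×855×87 mm beam (x, y, z) sits on two A-frame leg pairs. Each pair is two raked legs of 40×40 mm section (40 mm along y) splaying symmetrically in x. Each leg rises 540 mm vertically over 225 mm of horizontal reach and is 585 mm long along its own axis. Every leg's outer bottom edge rests on the floor and its outer top edge meets a bottom edge of the beam — the left legs (tilting toward +x) meet the beam's −x bottom edge, the right legs (their mirror images, tilting toward −x) meet its +x bottom edge — so the leg tops tuck under the beam, the beam's underside is 540 mm above the floor, and the feet are 561 mm apart outside-to-outside with the beam centred between them. The two leg pairs are set in 75 mm from either end of the beam.


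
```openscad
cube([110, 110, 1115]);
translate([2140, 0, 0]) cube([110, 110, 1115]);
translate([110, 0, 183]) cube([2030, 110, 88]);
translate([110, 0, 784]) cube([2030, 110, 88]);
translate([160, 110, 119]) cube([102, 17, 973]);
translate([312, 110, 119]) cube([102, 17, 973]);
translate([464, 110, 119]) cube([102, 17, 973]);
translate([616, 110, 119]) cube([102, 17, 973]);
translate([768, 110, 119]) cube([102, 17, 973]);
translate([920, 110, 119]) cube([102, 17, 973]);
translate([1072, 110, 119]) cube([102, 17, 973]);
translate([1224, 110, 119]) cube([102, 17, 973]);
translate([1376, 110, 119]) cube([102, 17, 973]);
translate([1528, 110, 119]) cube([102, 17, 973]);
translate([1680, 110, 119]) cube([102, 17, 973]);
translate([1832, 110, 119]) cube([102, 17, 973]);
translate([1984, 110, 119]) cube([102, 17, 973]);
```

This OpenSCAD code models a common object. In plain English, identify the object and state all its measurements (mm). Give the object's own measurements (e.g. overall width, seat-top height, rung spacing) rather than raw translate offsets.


A fence section. Two 110×110 mm posts, 1115 mm tall, stand on the floor with a clear span of 2030 mm between their inner faces. Two horizontal rails of 110×88 mm section span the gap between the posts with their undersides at z = 183 mm and z = 784 mm, flush with the posts' −y face. 13 pickets, each 102 mm wide, 17 mm thick and 973 mm tall, are fixed to the +y face of the rails with their bottoms at z = 119 mm, spaced across the span with a 50 mm gap after the −x post and between neighbouring pickets, with 54 mm left before the +x post.


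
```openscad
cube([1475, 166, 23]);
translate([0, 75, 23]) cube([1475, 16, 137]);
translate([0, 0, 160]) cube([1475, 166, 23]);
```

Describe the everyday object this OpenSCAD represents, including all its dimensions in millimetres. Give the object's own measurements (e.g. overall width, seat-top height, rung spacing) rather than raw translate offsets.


An I-beam lying along x, 1475 mm long. Overall section height 183 mm. Two flanges 166 mm wide (y) and 23 mm thick, one on the floor and one at the top; a web 16 mm thick runs between them, centred on the flange width.


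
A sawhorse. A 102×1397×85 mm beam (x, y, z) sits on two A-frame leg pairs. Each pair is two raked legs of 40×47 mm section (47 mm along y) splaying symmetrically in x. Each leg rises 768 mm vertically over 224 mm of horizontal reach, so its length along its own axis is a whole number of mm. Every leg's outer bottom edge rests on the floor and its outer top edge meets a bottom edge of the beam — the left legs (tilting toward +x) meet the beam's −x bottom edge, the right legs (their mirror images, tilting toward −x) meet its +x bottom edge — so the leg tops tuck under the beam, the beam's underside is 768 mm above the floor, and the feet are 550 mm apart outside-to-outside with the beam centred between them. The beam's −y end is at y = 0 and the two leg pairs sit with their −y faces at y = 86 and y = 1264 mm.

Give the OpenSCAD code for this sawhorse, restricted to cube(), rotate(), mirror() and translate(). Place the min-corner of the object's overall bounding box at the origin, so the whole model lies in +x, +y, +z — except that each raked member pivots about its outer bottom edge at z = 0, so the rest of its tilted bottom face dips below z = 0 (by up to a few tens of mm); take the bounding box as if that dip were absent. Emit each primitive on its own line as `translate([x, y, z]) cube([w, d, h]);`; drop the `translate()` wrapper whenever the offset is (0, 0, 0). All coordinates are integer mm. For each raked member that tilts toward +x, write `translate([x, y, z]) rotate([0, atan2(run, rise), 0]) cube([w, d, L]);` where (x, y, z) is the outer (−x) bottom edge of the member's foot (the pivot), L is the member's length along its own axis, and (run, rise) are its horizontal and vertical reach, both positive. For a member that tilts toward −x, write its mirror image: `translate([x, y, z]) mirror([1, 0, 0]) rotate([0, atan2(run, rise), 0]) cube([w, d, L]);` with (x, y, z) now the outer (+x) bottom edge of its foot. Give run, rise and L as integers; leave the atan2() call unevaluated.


translate([224, 0, 768]) cube([102, 1397, 85]);
translate([0, 86, 0]) rotate([0, atan2(224, 768), 0]) cube([40, 47, 800]);
translate([550, 86, 0]) mirror([1, 0, 0]) rotate([0, atan2(224, 768), 0]) cube([40, 47, 800]);
translate([0, 1264, 0]) rotate([0, atan2(224, 768), 0]) cube([40, 47, 800]);
translate([550, 1264, 0]) mirror([1, 0, 0]) rotate([0, atan2(224, 768), 0]) cube([40, 47, 800]);


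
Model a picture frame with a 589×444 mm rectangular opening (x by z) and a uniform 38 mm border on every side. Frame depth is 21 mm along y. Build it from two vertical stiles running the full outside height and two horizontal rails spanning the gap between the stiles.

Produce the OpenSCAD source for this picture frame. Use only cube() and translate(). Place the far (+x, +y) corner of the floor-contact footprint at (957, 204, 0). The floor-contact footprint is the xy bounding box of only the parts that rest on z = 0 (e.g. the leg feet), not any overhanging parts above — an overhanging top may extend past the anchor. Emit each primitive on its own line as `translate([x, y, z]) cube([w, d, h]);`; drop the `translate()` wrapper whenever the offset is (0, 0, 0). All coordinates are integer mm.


translate([292, 183, 0]) cube([38, 21, 520]);
translate([919, 183, 0]) cube([38, 21, 520]);
translate([330, 183, 0]) cube([589, 21, 38]);
translate([330, 183, 482]) cube([589, 21, 38]);


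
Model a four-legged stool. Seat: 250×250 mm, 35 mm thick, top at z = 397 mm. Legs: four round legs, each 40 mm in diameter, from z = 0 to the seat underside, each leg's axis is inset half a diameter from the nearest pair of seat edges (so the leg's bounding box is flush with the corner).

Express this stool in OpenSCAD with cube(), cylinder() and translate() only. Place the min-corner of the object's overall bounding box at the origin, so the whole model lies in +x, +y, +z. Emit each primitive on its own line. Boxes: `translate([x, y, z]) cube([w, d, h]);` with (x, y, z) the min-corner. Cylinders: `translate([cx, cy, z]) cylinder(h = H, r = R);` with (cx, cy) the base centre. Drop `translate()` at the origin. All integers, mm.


translate([0, 0, 362]) cube([250, 250, 35]);
translate([20, 20, 0]) cylinder(h = 362, r = 20);
translate([230, 20, 0]) cylinder(h = 362, r = 20);
translate([20, 230, 0]) cylinder(h = 362, r = 20);
translate([230, 230, 0]) cylinder(h = 362, r = 20);


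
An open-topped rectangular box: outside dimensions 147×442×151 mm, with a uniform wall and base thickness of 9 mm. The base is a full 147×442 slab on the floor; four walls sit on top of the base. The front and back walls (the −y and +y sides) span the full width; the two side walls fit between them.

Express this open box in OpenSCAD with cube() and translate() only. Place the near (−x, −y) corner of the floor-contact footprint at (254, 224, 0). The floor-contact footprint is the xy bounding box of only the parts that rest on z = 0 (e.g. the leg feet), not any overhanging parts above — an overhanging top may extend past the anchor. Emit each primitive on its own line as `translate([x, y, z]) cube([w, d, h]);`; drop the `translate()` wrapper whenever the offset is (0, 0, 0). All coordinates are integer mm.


translate([254, 224, 0]) cube([147, 442, 9]);
translate([254, 224, 9]) cube([147, 9, 142]);
translate([254, 657, 9]) cube([147, 9, 142]);
translate([254, 233, 9]) cube([9, 424, 142]);
translate([392, 233, 9]) cube([9, 424, 142]);


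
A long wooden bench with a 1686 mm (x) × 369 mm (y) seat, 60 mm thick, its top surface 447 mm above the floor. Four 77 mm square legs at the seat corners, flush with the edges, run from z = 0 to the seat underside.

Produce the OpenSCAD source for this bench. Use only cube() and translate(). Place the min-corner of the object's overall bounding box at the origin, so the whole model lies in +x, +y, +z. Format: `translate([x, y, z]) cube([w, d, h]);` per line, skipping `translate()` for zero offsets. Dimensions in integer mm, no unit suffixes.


translate([0, 0, 387]) cube([1686, 369, 60]);
cube([77, 77, 387]);
translate([0, 292, 0]) cube([77, 77, 387]);
translate([1609, 0, 0]) cube([77, 77, 387]);
translate([1609, 292, 0]) cube([77, 77, 387]);


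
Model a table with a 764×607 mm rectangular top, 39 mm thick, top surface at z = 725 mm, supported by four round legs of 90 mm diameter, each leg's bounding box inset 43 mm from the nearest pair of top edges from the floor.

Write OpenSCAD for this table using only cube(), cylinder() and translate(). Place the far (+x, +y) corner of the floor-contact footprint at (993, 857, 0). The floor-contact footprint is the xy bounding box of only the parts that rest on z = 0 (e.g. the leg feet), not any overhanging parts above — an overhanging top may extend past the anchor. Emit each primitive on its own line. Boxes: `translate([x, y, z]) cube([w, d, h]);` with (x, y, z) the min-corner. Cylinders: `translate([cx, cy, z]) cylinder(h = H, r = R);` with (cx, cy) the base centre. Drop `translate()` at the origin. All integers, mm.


translate([272, 293, 686]) cube([764, 607, 39]);
translate([360, 381, 0]) cylinder(h = 686, r = 45);
translate([948, 381, 0]) cylinder(h = 686, r = 45);
translate([360, 812, 0]) cylinder(h = 686, r = 45);
translate([948, 812, 0]) cylinder(h = 686, r = 45);


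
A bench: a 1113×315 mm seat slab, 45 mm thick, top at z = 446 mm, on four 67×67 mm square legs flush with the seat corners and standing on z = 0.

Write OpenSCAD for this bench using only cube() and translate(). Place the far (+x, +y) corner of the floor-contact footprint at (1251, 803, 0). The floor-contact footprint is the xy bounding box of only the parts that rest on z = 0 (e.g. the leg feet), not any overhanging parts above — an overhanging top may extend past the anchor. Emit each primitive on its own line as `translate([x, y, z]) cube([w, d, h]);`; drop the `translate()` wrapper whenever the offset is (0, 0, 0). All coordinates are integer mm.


translate([138, 488, 401]) cube([1113, 315, 45]);
translate([138, 488, 0]) cube([67, 67, 401]);
translate([138, 736, 0]) cube([67, 67, 401]);
translate([1184, 488, 0]) cube([67, 67, 401]);
translate([1184, 736, 0]) cube([67, 67, 401]);


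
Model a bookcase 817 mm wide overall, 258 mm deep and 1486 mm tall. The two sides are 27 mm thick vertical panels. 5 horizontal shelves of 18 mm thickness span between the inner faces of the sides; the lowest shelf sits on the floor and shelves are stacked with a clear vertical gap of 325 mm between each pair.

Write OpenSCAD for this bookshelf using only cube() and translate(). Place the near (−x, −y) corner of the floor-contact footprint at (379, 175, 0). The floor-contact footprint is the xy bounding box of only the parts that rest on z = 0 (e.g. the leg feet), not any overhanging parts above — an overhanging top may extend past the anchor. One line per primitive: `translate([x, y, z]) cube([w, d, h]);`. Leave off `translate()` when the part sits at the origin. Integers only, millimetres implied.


translate([379, 175, 0]) cube([27, 258, 1486]);
translate([1169, 175, 0]) cube([27, 258, 1486]);
translate([406, 175, 0]) cube([763, 258, 18]);
translate([406, 175, 343]) cube([763, 258, 18]);
translate([406, 175, 686]) cube([763, 258, 18]);
translate([406, 175, 1029]) cube([763, 258, 18]);
translate([406, 175, 1372]) cube([763, 258, 18]);


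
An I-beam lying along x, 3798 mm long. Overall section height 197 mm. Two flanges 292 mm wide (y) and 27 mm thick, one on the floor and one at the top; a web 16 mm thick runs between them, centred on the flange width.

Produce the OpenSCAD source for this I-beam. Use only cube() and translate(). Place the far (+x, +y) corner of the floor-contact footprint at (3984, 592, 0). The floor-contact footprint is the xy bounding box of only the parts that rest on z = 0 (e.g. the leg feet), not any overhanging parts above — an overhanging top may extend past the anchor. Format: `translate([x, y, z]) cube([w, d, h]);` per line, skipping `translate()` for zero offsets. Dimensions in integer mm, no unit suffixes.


translate([186, 300, 0]) cube([3798, 292, 27]);
translate([186, 438, 27]) cube([3798, 16, 143]);
translate([186, 300, 170]) cube([3798, 292, 27]);


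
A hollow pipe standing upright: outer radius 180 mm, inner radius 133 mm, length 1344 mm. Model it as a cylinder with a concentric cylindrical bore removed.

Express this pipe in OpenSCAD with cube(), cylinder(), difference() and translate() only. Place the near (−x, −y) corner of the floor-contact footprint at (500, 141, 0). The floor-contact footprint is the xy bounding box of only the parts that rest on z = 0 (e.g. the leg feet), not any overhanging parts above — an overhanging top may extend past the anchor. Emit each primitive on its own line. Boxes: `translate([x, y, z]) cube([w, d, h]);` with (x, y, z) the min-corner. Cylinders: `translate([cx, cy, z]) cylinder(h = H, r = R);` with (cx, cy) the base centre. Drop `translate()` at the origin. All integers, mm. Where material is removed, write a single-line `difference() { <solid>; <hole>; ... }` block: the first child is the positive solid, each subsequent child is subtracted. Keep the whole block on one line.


difference() { translate([680, 321, 0]) cylinder(h = 1344, r = 180); translate([680, 321, 0]) cylinder(h = 1344, r = 133); }


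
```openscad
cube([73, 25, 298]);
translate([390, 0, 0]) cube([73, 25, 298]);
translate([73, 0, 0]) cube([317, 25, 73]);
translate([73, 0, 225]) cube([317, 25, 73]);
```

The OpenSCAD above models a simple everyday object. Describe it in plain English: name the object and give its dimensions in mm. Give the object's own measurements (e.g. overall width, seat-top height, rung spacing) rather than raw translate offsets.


A rectangular picture frame lying in the x–z plane (depth along y). The opening is 317 mm wide (x) by 152 mm tall (z), surrounded by a border 73 mm wide on all four sides. The frame is 25 mm deep and is made of two full-height vertical stiles with two horizontal rails fitted between them.


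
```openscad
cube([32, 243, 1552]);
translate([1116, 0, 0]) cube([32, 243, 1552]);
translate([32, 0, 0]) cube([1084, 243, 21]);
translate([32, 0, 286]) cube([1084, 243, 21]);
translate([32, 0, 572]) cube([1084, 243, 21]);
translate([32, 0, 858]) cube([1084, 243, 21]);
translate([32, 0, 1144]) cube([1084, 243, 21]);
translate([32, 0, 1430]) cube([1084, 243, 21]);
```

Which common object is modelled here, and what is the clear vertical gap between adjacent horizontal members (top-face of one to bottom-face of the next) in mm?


A bookshelf. The clear shelf gap is 265 mm.

Two tall side panels with 6 horizontal boards between them — a bookshelf. The first two shelf undersides are at z = 0 and z = 286; with shelf thickness 21, the clear gap is 286 − 0 − 21 = 265 mm.


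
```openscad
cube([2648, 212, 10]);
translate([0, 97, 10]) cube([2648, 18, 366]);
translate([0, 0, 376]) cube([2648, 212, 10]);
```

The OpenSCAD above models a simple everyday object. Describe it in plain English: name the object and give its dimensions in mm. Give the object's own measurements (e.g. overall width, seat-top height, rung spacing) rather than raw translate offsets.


An I-beam lying along x, 2648 mm long. Overall section height 386 mm. Two flanges 212 mm wide (y) and 10 mm thick, one on the floor and one at the top; a web 18 mm thick runs between them, centred on the flange width.


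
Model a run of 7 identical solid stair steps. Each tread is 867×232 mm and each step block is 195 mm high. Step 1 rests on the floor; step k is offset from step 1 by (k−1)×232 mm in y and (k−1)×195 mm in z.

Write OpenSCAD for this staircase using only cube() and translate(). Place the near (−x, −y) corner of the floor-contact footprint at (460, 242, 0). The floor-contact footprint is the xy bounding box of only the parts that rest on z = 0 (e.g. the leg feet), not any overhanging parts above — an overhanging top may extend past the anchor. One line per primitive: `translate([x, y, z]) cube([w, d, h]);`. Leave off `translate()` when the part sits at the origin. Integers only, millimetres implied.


translate([460, 242, 0]) cube([867, 232, 195]);
translate([460, 474, 195]) cube([867, 232, 195]);
translate([460, 706, 390]) cube([867, 232, 195]);
translate([460, 938, 585]) cube([867, 232, 195]);
translate([460, 1170, 780]) cube([867, 232, 195]);
translate([460, 1402, 975]) cube([867, 232, 195]);
translate([460, 1634, 1170]) cube([867, 232, 195]);


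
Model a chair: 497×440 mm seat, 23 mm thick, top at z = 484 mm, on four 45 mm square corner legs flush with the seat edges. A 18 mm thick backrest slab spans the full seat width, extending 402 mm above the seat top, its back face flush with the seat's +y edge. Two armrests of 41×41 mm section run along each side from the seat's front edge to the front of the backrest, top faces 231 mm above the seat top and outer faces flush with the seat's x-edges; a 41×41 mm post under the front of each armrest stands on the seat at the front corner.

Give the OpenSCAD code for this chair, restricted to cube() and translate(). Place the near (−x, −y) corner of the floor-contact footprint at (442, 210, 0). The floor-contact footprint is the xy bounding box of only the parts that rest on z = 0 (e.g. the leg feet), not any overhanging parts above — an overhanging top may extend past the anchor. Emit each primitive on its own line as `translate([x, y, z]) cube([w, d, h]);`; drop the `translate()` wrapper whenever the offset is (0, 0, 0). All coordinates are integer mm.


translate([442, 210, 461]) cube([497, 440, 23]);
translate([442, 210, 0]) cube([45, 45, 461]);
translate([894, 210, 0]) cube([45, 45, 461]);
translate([442, 605, 0]) cube([45, 45, 461]);
translate([894, 605, 0]) cube([45, 45, 461]);
translate([442, 632, 484]) cube([497, 18, 402]);
translate([442, 210, 674]) cube([41, 422, 41]);
translate([898, 210, 674]) cube([41, 422, 41]);
translate([442, 210, 484]) cube([41, 41, 190]);
translate([898, 210, 484]) cube([41, 41, 190]);


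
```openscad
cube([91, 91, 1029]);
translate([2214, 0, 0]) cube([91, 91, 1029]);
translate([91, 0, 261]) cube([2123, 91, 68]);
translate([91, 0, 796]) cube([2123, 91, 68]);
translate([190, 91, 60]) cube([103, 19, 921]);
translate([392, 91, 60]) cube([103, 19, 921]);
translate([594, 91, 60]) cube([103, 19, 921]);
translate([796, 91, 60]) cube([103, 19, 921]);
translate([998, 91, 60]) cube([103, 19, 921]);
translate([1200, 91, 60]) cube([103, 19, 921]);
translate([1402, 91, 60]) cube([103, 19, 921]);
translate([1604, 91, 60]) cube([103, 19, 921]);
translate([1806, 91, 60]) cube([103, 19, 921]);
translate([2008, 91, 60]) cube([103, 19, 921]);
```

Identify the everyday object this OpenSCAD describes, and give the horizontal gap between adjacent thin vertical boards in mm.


A fence section. The picket gap is 99 mm.

Two posts, two rails, 10 pickets — a fence section. Span 2123 mm holds 10 pickets of 103 mm with 11 equal gaps: ⌊(2123 − 10·103) / 11⌋ = 99 mm.


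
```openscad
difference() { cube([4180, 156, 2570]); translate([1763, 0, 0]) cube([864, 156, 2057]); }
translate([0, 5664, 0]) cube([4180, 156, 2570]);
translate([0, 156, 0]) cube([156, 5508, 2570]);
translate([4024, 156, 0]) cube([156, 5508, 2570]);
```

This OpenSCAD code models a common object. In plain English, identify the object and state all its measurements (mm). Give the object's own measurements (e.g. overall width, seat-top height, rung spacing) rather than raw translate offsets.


A single room: four walls, each 2570 mm tall and 156 mm thick, enclosing an outside footprint 4180×5820 mm (x × y), no floor or roof. The front and back walls (−y and +y sides) run the full x-width; the side walls fit between their inner faces. A door opening 864 mm wide and 2057 mm tall is cut through the front wall from the floor up, its −x edge 1763 mm from the wall's −x end.


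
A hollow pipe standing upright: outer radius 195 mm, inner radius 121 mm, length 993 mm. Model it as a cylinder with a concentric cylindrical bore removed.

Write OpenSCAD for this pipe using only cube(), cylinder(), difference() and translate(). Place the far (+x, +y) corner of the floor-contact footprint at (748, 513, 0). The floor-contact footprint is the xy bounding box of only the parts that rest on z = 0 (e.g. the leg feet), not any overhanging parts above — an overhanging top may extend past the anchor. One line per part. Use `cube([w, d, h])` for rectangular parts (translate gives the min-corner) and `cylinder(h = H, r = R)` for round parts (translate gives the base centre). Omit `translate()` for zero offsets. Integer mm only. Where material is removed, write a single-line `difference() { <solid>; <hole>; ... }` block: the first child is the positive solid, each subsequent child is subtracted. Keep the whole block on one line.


difference() { translate([553, 318, 0]) cylinder(h = 993, r = 195); translate([553, 318, 0]) cylinder(h = 993, r = 121); }


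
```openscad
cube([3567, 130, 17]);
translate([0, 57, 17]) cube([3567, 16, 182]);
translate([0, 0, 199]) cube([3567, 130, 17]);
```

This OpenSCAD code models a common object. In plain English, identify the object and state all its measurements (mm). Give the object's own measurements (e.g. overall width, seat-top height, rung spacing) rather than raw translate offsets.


An I-beam lying along x, 3567 mm long. Overall section height 216 mm. Two flanges 130 mm wide (y) and 17 mm thick, one on the floor and one at the top; a web 16 mm thick runs between them, centred on the flange width.


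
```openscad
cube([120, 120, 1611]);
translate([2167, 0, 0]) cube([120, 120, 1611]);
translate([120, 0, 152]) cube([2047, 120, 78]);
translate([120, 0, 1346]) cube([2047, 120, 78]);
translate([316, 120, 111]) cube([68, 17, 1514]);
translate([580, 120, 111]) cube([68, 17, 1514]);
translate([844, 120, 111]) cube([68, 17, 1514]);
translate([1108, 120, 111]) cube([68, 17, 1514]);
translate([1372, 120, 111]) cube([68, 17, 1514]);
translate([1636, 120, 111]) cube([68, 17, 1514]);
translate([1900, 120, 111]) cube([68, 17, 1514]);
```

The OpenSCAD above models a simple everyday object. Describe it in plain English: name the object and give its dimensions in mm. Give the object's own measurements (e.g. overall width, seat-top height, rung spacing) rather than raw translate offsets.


A fence section. Two 120×120 mm posts, 1611 mm tall, stand on the floor with a clear span of 2047 mm between their inner faces. Two horizontal rails of 120×78 mm section span the gap between the posts with their undersides at z = 152 mm and z = 1346 mm, flush with the posts' −y face. 7 pickets, each 68 mm wide, 17 mm thick and 1514 mm tall, are fixed to the +y face of the rails with their bottoms at z = 111 mm, spaced across the span with a 196 mm gap after the −x post and between neighbouring pickets, with 199 mm left before the +x post.


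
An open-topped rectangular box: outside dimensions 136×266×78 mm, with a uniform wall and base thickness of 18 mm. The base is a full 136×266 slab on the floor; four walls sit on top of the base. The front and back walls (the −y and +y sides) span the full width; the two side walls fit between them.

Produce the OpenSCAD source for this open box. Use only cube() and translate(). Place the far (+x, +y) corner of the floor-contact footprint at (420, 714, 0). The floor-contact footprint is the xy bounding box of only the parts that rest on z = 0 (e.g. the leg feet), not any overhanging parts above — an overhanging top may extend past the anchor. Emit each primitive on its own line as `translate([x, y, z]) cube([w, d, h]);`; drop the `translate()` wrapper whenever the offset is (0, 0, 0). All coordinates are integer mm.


translate([284, 448, 0]) cube([136, 266, 18]);
translate([284, 448, 18]) cube([136, 18, 60]);
translate([284, 696, 18]) cube([136, 18, 60]);
translate([284, 466, 18]) cube([18, 230, 60]);
translate([402, 466, 18]) cube([18, 230, 60]);


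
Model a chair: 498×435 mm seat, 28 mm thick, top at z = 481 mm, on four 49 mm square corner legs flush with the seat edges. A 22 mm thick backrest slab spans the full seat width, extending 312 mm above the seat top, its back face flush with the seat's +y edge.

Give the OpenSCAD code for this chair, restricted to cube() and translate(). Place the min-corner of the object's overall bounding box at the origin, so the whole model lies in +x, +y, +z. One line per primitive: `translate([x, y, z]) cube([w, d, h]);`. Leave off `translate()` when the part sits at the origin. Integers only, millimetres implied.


translate([0, 0, 453]) cube([498, 435, 28]);
cube([49, 49, 453]);
translate([449, 0, 0]) cube([49, 49, 453]);
translate([0, 386, 0]) cube([49, 49, 453]);
translate([449, 386, 0]) cube([49, 49, 453]);
translate([0, 413, 481]) cube([498, 22, 312]);


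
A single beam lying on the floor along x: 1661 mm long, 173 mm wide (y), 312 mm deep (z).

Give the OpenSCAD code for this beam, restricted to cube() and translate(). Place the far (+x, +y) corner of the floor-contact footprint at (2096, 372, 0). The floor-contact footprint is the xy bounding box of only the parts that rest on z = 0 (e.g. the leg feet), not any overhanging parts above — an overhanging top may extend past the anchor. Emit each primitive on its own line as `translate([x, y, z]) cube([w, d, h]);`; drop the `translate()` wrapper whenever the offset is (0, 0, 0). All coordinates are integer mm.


translate([435, 199, 0]) cube([1661, 173, 312]);


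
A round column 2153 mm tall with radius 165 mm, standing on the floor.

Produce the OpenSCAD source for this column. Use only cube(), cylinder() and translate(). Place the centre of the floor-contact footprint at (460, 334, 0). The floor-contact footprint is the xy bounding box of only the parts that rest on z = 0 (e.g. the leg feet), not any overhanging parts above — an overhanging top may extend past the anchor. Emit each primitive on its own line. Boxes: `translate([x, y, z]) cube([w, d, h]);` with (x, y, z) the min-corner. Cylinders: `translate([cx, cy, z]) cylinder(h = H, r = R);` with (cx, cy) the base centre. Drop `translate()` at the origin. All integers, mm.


translate([460, 334, 0]) cylinder(h = 2153, r = 165);


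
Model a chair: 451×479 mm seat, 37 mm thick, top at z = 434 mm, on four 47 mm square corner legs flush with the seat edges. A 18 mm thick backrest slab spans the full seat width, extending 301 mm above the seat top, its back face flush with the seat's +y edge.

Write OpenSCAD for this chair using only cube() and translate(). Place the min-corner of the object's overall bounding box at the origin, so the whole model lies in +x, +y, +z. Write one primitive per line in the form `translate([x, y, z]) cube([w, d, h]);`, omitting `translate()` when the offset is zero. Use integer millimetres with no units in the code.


// leg_h = 434 - 37 = 397
translate([0, 0, 397]) cube([451, 479, 37]);
cube([47, 47, 397]);
translate([404, 0, 0]) cube([47, 47, 397]);
translate([0, 432, 0]) cube([47, 47, 397]);
translate([404, 432, 0]) cube([47, 47, 397]);
translate([0, 461, 434]) cube([451, 18, 301]);
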